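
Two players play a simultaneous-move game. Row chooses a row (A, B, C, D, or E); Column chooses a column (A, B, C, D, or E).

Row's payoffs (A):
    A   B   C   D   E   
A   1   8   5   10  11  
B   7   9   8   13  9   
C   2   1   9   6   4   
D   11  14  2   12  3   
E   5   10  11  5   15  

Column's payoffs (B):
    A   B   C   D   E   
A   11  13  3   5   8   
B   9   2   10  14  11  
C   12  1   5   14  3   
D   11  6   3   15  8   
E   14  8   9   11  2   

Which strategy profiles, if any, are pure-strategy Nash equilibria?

(B, D)

Check mutual best responses: a cell is a NE iff neither player can gain by unilaterally deviating.
Row's best responses — vs A: D (payoff 11); vs B: D (payoff 14); vs C: E (payoff 11); vs D: B (payoff 13); vs E: E (payoff 15).
Column's best responses — vs A: B (payoff 13); vs B: D (payoff 14); vs C: D (payoff 14); vs D: D (payoff 15); vs E: A (payoff 14).
The only mutual best response is (B, D); neither player gains by switching there.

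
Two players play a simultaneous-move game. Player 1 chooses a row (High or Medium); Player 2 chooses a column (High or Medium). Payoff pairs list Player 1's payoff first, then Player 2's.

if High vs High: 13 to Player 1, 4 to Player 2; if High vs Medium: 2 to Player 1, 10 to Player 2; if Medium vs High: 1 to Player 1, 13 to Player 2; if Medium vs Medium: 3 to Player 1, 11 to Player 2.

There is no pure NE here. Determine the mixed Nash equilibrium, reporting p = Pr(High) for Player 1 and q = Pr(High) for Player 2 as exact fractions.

p = 1/4, q = 1/13

Each player's mixing probability is pinned down by making the *other* player indifferent.
Player 2 indifferent between High and Medium: p·4 + (1−p)·13 = p·10 + (1−p)·11 ⟹ 13 + (-9)p = 11 + (-1)p ⟹ p = 1/4.
Player 1 indifferent between High and Medium: q·13 + (1−q)·2 = q·1 + (1−q)·3 ⟹ 2 + 11q = 3 + (-2)q ⟹ q = 1/13.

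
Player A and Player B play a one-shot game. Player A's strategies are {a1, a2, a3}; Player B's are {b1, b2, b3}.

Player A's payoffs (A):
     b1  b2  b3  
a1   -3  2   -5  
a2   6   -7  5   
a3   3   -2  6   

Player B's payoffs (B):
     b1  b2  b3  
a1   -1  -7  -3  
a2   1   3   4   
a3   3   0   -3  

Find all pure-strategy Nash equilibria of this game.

None

A profile is a Nash equilibrium when each player is best-responding to the other.
Player A's best responses — vs b1: a2 (payoff 6); vs b2: a1 (payoff 2); vs b3: a3 (payoff 6).
Player B's best responses — vs a1: b1 (payoff -1); vs a2: b3 (payoff 4); vs a3: b1 (payoff 3).
No cell has both players best-responding. For instance, Player A's best reply to b1 is a2, but against a2 Player B prefers b3 over b1.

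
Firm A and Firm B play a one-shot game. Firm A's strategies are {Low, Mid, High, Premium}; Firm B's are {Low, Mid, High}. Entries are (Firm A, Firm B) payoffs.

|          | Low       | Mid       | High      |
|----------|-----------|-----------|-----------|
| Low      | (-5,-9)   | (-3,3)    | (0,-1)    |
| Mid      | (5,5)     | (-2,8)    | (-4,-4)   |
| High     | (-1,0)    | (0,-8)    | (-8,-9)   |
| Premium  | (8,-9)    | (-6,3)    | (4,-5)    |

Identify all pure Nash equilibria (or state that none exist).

There is no pure-strategy Nash equilibrium

Check mutual best responses: a cell is a NE iff neither player can gain by unilaterally deviating.
Firm A's best responses — vs Low: Premium (payoff 8); vs Mid: High (payoff 0); vs High: Premium (payoff 4).
Firm B's best responses — vs Low: Mid (payoff 3); vs Mid: Mid (payoff 8); vs High: Low (payoff 0); vs Premium: Mid (payoff 3).
No cell has both players best-responding. For instance, Firm A's best reply to High is Premium, but against Premium Firm B prefers Mid over High.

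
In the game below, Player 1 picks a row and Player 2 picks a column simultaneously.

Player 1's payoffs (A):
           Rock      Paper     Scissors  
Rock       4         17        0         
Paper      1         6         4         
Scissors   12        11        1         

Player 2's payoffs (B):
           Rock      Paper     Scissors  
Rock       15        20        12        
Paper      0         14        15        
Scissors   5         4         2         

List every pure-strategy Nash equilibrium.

(Rock, Paper), (Paper, Scissors), and (Scissors, Rock)

A profile is a Nash equilibrium when each player is best-responding to the other.
Player 1's best responses — vs Rock: Scissors (payoff 12); vs Paper: Rock (payoff 17); vs Scissors: Paper (payoff 4).
Player 2's best responses — vs Rock: Paper (payoff 20); vs Paper: Scissors (payoff 15); vs Scissors: Rock (payoff 5).
Mutual best responses occur at (Rock, Paper), (Paper, Scissors), and (Scissors, Rock); at each, neither player gains by switching.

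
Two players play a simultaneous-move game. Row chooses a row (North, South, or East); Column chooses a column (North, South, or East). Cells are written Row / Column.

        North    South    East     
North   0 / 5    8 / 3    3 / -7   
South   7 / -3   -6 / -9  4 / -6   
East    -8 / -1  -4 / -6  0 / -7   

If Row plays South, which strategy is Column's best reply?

North

With Row fixed at South, Column's payoffs are: North → -3, South → -9, East → -6.
The maximum is -3, achieved by North.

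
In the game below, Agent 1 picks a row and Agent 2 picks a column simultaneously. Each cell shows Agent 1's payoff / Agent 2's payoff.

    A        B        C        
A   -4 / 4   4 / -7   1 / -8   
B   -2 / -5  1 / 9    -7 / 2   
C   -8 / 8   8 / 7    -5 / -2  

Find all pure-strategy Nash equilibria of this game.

A profile is a Nash equilibrium when each player is best-responding to the other.
Agent 1's best responses — vs A: B (payoff -2); vs B: C (payoff 8); vs C: A (payoff 1).
Agent 2's best responses — vs A: A (payoff 4); vs B: B (payoff 9); vs C: A (payoff 8).
No cell has both players best-responding. For instance, Agent 1's best reply to A is B, but against B Agent 2 prefers B over A.

There is no pure-strategy Nash equilibrium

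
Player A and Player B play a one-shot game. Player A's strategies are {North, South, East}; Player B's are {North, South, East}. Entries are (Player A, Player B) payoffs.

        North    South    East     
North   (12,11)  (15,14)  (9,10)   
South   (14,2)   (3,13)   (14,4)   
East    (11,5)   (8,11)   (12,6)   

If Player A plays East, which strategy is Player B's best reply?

With Player A fixed at East, Player B's payoffs are: North → 5, South → 11, East → 6.
The maximum is 11, achieved by South.

South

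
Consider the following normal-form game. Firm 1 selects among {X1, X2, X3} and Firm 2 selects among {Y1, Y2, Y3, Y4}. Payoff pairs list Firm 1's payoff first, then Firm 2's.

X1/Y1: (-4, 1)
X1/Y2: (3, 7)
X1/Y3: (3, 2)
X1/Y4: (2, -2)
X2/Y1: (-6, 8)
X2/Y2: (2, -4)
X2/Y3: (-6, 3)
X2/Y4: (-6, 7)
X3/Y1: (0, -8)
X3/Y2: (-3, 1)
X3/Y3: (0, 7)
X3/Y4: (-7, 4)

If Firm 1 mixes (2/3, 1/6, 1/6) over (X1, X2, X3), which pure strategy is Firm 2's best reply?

Y2

Firm 2's best reply maximizes expected payoff against the mix.
Y1: (2/3)·1 + (1/6)·8 + (1/6)·(-8) = 2/3
Y2: (2/3)·7 + (1/6)·(-4) + (1/6)·1 = 25/6
Y3: (2/3)·2 + (1/6)·3 + (1/6)·7 = 3
Y4: (2/3)·(-2) + (1/6)·7 + (1/6)·4 = 1/2
Highest expected payoff is 25/6, from Y2.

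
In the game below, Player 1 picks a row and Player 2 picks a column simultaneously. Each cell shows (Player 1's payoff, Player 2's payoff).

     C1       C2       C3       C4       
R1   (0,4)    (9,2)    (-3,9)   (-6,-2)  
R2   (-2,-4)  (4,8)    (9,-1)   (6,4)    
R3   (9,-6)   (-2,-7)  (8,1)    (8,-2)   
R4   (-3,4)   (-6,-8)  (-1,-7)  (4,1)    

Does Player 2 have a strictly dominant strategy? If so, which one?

A strategy is strictly dominant if it gives Player 2 a strictly higher payoff than every other strategy, against every choice by the opponent.
C1 is not dominant: against R1, C3 gives 9 > 4.
C2 is not dominant: against R1, C1 gives 4 > 2.
C3 is not dominant: against R2, C2 gives 8 > -1.
C4 is not dominant: against R1, C1 gives 4 > -2.
No single strategy is best against every opponent action.

None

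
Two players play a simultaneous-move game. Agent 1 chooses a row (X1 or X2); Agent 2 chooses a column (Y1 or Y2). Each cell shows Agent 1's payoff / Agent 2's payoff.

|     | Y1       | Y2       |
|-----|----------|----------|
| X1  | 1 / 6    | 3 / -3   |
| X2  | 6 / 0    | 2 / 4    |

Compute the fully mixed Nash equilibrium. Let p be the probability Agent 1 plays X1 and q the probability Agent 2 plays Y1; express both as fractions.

p = 4/13, q = 1/6

Each player's mixing probability is pinned down by making the *other* player indifferent.
Agent 2 indifferent between Y1 and Y2: p·6 + (1−p)·0 = p·(-3) + (1−p)·4 ⟹ 0 + 6p = 4 + (-7)p ⟹ p = 4/13.
Agent 1 indifferent between X1 and X2: q·1 + (1−q)·3 = q·6 + (1−q)·2 ⟹ 3 + (-2)q = 2 + 4q ⟹ q = 1/6.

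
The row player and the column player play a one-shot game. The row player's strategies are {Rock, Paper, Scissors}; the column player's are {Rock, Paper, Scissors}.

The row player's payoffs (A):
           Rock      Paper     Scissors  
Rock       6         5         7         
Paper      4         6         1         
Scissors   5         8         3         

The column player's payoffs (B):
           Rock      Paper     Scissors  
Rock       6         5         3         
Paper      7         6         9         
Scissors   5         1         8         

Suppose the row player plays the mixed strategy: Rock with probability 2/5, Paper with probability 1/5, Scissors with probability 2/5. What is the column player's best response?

Scissors

Compute the column player's expected payoff from each pure strategy against the given mix.
Rock: (2/5)·6 + (1/5)·7 + (2/5)·5 = 29/5
Paper: (2/5)·5 + (1/5)·6 + (2/5)·1 = 18/5
Scissors: (2/5)·3 + (1/5)·9 + (2/5)·8 = 31/5
Highest expected payoff is 31/5, from Scissors.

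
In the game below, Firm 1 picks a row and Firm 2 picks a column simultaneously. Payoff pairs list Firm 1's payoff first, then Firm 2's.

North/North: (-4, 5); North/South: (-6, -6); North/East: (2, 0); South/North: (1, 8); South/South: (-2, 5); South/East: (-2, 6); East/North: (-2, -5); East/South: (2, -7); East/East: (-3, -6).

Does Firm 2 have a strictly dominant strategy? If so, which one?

North

Check whether one of Firm 2's strategies beats all alternatives regardless of what the opponent does.
North strictly dominates: vs North: 5 > each of {-6, 0}; vs South: 8 > each of {5, 6}; vs East: -5 > each of {-7, -6}.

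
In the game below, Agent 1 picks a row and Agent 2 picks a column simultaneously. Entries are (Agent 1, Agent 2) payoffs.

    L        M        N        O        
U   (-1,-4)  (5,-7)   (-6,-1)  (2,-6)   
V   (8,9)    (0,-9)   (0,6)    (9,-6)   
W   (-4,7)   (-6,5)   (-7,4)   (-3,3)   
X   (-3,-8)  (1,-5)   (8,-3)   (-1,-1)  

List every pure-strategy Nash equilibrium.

(V, L)

Find each player's best response to every opponent strategy; NE are the intersections.
Agent 1's best responses — vs L: V (payoff 8); vs M: U (payoff 5); vs N: X (payoff 8); vs O: V (payoff 9).
Agent 2's best responses — vs U: N (payoff -1); vs V: L (payoff 9); vs W: L (payoff 7); vs X: O (payoff -1).
The only mutual best response is (V, L); neither player gains by switching there.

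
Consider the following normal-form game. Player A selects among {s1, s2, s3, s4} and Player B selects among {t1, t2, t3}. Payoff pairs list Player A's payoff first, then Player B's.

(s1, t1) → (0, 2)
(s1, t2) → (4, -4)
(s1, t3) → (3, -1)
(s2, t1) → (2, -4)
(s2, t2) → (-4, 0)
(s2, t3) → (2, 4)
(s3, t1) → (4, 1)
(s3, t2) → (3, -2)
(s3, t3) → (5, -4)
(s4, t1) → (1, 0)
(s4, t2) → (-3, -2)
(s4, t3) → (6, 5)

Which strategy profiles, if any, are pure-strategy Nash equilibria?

(s3, t1) and (s4, t3)

A profile is a Nash equilibrium when each player is best-responding to the other.
Player A's best responses — vs t1: s3 (payoff 4); vs t2: s1 (payoff 4); vs t3: s4 (payoff 6).
Player B's best responses — vs s1: t1 (payoff 2); vs s2: t3 (payoff 4); vs s3: t1 (payoff 1); vs s4: t3 (payoff 5).
Mutual best responses occur at (s3, t1) and (s4, t3); at each, neither player gains by switching.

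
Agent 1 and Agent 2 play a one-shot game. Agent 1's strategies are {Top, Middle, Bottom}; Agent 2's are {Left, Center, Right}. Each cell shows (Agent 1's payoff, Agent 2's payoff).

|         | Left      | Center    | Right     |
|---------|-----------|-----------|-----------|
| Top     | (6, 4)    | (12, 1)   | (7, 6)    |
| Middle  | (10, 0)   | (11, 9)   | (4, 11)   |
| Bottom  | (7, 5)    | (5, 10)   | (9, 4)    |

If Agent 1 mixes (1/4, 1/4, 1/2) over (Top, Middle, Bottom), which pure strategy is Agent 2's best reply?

Agent 2's best reply maximizes expected payoff against the mix.
Left: (1/4)·4 + (1/4)·0 + (1/2)·5 = 7/2
Center: (1/4)·1 + (1/4)·9 + (1/2)·10 = 15/2
Right: (1/4)·6 + (1/4)·11 + (1/2)·4 = 25/4
Highest expected payoff is 15/2, from Center.

Center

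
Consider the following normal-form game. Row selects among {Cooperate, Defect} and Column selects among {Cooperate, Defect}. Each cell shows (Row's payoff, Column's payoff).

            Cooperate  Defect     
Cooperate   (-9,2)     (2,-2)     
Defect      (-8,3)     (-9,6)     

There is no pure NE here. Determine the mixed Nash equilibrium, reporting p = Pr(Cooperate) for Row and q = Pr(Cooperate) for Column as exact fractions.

In a mixed NE each player is indifferent between their pure strategies, so the opponent's mix sets the indifference.
Column indifferent between Cooperate and Defect: p·2 + (1−p)·3 = p·(-2) + (1−p)·6 ⟹ 3 + (-1)p = 6 + (-8)p ⟹ p = 3/7.
Row indifferent between Cooperate and Defect: q·(-9) + (1−q)·2 = q·(-8) + (1−q)·(-9) ⟹ 2 + (-11)q = (-9) + 1q ⟹ q = 11/12.

p = 3/7, q = 11/12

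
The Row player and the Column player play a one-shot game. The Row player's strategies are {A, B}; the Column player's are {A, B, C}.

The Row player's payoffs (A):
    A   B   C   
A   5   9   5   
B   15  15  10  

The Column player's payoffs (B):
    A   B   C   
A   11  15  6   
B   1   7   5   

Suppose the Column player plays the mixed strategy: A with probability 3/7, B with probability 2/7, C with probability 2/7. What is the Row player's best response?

B

The Row player's best reply maximizes expected payoff against the mix.
A: (3/7)·5 + (2/7)·9 + (2/7)·5 = 43/7
B: (3/7)·15 + (2/7)·15 + (2/7)·10 = 95/7
Highest expected payoff is 95/7, from B.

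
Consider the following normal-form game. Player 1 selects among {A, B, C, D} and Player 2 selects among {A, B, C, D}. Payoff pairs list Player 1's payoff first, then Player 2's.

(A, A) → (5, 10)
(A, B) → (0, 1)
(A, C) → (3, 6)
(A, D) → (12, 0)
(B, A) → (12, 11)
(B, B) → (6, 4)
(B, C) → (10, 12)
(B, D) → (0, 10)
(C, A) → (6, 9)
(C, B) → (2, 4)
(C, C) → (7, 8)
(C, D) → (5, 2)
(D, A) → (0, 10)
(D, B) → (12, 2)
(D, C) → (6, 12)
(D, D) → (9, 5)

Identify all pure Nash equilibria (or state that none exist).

A profile is a Nash equilibrium when each player is best-responding to the other.
Player 1's best responses — vs A: B (payoff 12); vs B: D (payoff 12); vs C: B (payoff 10); vs D: A (payoff 12).
Player 2's best responses — vs A: A (payoff 10); vs B: C (payoff 12); vs C: A (payoff 9); vs D: C (payoff 12).
The only mutual best response is (B, C); neither player gains by switching there.

(B, C)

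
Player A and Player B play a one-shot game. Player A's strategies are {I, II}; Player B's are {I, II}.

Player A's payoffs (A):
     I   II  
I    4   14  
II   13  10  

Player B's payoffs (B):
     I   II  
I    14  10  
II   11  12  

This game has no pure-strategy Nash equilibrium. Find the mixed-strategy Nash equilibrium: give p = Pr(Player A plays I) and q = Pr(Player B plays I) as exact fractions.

In a mixed NE each player is indifferent between their pure strategies, so the opponent's mix sets the indifference.
Player B indifferent between I and II: p·14 + (1−p)·11 = p·10 + (1−p)·12 ⟹ 11 + 3p = 12 + (-2)p ⟹ p = 1/5.
Player A indifferent between I and II: q·4 + (1−q)·14 = q·13 + (1−q)·10 ⟹ 14 + (-10)q = 10 + 3q ⟹ q = 4/13.

p = 1/5, q = 4/13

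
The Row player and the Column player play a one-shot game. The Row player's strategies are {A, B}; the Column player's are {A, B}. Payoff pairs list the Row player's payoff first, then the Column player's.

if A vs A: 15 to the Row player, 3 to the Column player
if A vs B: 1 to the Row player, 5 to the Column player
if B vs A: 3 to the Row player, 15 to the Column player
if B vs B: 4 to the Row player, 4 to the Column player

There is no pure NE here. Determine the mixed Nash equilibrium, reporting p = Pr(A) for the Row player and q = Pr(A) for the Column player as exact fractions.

p = 11/13, q = 1/5

In a mixed NE each player is indifferent between their pure strategies, so the opponent's mix sets the indifference.
The Column player indifferent between A and B: p·3 + (1−p)·15 = p·5 + (1−p)·4 ⟹ 15 + (-12)p = 4 + 1p ⟹ p = 11/13.
The Row player indifferent between A and B: q·15 + (1−q)·1 = q·3 + (1−q)·4 ⟹ 1 + 14q = 4 + (-1)q ⟹ q = 1/5.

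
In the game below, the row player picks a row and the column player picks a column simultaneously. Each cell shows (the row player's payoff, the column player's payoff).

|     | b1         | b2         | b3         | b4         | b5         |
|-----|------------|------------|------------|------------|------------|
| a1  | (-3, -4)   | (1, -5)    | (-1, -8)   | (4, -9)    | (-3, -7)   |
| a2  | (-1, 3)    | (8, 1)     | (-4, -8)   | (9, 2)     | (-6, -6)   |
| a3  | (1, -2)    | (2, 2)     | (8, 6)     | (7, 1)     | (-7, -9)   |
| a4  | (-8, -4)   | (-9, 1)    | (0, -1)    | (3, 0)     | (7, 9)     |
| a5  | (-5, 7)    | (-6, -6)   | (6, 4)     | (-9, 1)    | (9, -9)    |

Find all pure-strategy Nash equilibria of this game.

A profile is a Nash equilibrium when each player is best-responding to the other.
The row player's best responses — vs b1: a3 (payoff 1); vs b2: a2 (payoff 8); vs b3: a3 (payoff 8); vs b4: a2 (payoff 9); vs b5: a5 (payoff 9).
The column player's best responses — vs a1: b1 (payoff -4); vs a2: b1 (payoff 3); vs a3: b3 (payoff 6); vs a4: b5 (payoff 9); vs a5: b1 (payoff 7).
The only mutual best response is (a3, b3); neither player gains by switching there.

(a3, b3)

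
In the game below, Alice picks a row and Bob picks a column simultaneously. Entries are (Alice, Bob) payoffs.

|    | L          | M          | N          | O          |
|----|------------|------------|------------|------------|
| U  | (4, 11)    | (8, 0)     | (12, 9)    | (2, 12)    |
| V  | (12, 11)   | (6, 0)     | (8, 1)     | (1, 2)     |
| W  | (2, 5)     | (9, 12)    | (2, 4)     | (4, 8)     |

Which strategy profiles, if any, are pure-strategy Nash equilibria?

(V, L) and (W, M)

A profile is a Nash equilibrium when each player is best-responding to the other.
Alice's best responses — vs L: V (payoff 12); vs M: W (payoff 9); vs N: U (payoff 12); vs O: W (payoff 4).
Bob's best responses — vs U: O (payoff 12); vs V: L (payoff 11); vs W: M (payoff 12).
Mutual best responses occur at (V, L) and (W, M); at each, neither player gains by switching.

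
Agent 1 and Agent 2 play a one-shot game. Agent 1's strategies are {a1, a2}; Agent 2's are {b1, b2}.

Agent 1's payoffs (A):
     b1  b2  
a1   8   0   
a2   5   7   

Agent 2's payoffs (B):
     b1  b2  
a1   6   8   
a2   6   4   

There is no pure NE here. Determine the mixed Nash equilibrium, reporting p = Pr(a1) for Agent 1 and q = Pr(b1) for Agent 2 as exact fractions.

In a mixed NE each player is indifferent between their pure strategies, so the opponent's mix sets the indifference.
Agent 2 indifferent between b1 and b2: p·6 + (1−p)·6 = p·8 + (1−p)·4 ⟹ 6 + 0p = 4 + 4p ⟹ p = 1/2.
Agent 1 indifferent between a1 and a2: q·8 + (1−q)·0 = q·5 + (1−q)·7 ⟹ 0 + 8q = 7 + (-2)q ⟹ q = 7/10.

p = 1/2, q = 7/10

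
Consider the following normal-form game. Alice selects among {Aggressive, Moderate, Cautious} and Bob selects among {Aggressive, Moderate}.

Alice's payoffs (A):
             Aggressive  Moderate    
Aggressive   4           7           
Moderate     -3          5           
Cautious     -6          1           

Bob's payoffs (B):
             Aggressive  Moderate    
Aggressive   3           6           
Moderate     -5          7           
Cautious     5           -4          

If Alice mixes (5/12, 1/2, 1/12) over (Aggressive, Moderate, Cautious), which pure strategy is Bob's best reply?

Moderate

Bob's best reply maximizes expected payoff against the mix.
Aggressive: (5/12)·3 + (1/2)·(-5) + (1/12)·5 = -5/6
Moderate: (5/12)·6 + (1/2)·7 + (1/12)·(-4) = 17/3
Highest expected payoff is 17/3, from Moderate.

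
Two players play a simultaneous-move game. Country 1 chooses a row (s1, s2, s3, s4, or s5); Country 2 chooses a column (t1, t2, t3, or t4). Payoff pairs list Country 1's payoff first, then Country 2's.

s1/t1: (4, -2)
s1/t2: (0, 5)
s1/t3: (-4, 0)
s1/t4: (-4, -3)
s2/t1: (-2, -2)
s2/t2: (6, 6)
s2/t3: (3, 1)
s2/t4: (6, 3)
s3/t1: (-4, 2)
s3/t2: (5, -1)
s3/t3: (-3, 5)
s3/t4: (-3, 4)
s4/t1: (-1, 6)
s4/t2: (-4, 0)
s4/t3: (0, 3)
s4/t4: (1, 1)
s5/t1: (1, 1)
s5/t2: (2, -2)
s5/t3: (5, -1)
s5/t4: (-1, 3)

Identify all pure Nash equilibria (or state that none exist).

A profile is a Nash equilibrium when each player is best-responding to the other.
Country 1's best responses — vs t1: s1 (payoff 4); vs t2: s2 (payoff 6); vs t3: s5 (payoff 5); vs t4: s2 (payoff 6).
Country 2's best responses — vs s1: t2 (payoff 5); vs s2: t2 (payoff 6); vs s3: t3 (payoff 5); vs s4: t1 (payoff 6); vs s5: t4 (payoff 3).
The only mutual best response is (s2, t2); neither player gains by switching there.

(s2, t2)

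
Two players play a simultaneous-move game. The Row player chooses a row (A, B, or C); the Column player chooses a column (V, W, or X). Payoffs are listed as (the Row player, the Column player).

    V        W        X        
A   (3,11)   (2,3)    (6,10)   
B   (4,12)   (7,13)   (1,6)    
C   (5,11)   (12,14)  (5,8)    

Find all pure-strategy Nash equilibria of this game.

Find each player's best response to every opponent strategy; NE are the intersections.
The Row player's best responses — vs V: C (payoff 5); vs W: C (payoff 12); vs X: A (payoff 6).
The Column player's best responses — vs A: V (payoff 11); vs B: W (payoff 13); vs C: W (payoff 14).
The only mutual best response is (C, W); neither player gains by switching there.

(C, W)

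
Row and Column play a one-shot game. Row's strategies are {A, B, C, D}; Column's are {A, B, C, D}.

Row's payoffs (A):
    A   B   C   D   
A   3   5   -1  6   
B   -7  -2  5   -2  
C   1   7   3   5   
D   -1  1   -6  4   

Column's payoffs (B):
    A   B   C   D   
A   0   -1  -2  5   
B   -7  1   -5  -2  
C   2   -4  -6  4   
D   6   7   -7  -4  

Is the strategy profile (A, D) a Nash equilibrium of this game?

Yes

Holding Column at D: Row gets 6 from A, versus -2 from B, 5 from C, 4 from D. No profitable deviation for Row.
Holding Row at A: Column gets 5 from D, versus 0 from A, -1 from B, -2 from C. No profitable deviation for Column either.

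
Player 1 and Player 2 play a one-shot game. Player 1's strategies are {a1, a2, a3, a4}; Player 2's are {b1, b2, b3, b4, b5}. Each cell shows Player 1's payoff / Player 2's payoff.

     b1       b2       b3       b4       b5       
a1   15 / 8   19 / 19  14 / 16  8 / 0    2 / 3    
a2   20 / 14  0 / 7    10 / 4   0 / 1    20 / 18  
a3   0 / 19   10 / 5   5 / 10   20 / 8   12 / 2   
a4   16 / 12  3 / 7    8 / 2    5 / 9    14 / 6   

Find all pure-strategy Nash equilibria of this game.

Find each player's best response to every opponent strategy; NE are the intersections.
Player 1's best responses — vs b1: a2 (payoff 20); vs b2: a1 (payoff 19); vs b3: a1 (payoff 14); vs b4: a3 (payoff 20); vs b5: a2 (payoff 20).
Player 2's best responses — vs a1: b2 (payoff 19); vs a2: b5 (payoff 18); vs a3: b1 (payoff 19); vs a4: b1 (payoff 12).
Mutual best responses occur at (a1, b2) and (a2, b5); at each, neither player gains by switching.

(a1, b2) and (a2, b5)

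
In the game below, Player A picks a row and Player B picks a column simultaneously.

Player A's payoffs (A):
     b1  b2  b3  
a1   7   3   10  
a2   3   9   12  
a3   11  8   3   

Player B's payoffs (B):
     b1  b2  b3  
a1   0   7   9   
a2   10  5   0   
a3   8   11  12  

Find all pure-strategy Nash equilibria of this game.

Check mutual best responses: a cell is a NE iff neither player can gain by unilaterally deviating.
Player A's best responses — vs b1: a3 (payoff 11); vs b2: a2 (payoff 9); vs b3: a2 (payoff 12).
Player B's best responses — vs a1: b3 (payoff 9); vs a2: b1 (payoff 10); vs a3: b3 (payoff 12).
No cell has both players best-responding. For instance, Player A's best reply to b3 is a2, but against a2 Player B prefers b1 over b3.

There is no pure-strategy Nash equilibrium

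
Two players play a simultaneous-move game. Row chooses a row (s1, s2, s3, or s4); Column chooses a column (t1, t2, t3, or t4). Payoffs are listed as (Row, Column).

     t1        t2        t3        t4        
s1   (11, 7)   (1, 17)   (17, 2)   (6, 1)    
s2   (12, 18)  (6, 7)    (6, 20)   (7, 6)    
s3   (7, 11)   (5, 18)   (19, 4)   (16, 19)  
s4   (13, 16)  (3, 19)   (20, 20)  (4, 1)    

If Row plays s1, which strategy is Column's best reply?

With Row fixed at s1, Column's payoffs are: t1 → 7, t2 → 17, t3 → 2, t4 → 1.
The maximum is 17, achieved by t2.

t2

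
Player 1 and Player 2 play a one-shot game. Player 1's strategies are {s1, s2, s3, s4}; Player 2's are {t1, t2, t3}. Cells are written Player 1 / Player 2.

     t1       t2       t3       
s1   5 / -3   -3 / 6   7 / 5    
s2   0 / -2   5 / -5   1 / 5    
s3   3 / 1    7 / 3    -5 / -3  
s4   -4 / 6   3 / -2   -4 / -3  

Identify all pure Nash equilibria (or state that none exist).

(s3, t2)

Check mutual best responses: a cell is a NE iff neither player can gain by unilaterally deviating.
Player 1's best responses — vs t1: s1 (payoff 5); vs t2: s3 (payoff 7); vs t3: s1 (payoff 7).
Player 2's best responses — vs s1: t2 (payoff 6); vs s2: t3 (payoff 5); vs s3: t2 (payoff 3); vs s4: t1 (payoff 6).
The only mutual best response is (s3, t2); neither player gains by switching there.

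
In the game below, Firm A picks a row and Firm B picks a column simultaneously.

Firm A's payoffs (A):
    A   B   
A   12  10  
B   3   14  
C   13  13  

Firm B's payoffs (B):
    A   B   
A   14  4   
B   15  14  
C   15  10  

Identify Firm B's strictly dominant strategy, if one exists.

A strategy is strictly dominant if it gives Firm B a strictly higher payoff than every other strategy, against every choice by the opponent.
A strictly dominates: vs A: 14 > 4; vs B: 15 > 14; vs C: 15 > 10.

A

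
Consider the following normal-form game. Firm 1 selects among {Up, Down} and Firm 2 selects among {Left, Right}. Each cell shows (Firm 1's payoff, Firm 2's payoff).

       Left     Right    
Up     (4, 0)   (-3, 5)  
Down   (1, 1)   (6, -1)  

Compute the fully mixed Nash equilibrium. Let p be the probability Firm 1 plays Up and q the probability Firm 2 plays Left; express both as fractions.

p = 2/7, q = 3/4

Each player's mixing probability is pinned down by making the *other* player indifferent.
Firm 2 indifferent between Left and Right: p·0 + (1−p)·1 = p·5 + (1−p)·(-1) ⟹ 1 + (-1)p = (-1) + 6p ⟹ p = 2/7.
Firm 1 indifferent between Up and Down: q·4 + (1−q)·(-3) = q·1 + (1−q)·6 ⟹ (-3) + 7q = 6 + (-5)q ⟹ q = 3/4.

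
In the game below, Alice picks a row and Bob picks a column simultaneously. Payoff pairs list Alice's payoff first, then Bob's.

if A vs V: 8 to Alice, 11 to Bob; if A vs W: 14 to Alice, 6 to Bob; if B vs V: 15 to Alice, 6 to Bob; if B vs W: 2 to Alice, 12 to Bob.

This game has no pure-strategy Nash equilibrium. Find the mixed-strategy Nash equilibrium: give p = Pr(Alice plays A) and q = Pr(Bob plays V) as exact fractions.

Each player's mixing probability is pinned down by making the *other* player indifferent.
Bob indifferent between V and W: p·11 + (1−p)·6 = p·6 + (1−p)·12 ⟹ 6 + 5p = 12 + (-6)p ⟹ p = 6/11.
Alice indifferent between A and B: q·8 + (1−q)·14 = q·15 + (1−q)·2 ⟹ 14 + (-6)q = 2 + 13q ⟹ q = 12/19.

p = 6/11, q = 12/19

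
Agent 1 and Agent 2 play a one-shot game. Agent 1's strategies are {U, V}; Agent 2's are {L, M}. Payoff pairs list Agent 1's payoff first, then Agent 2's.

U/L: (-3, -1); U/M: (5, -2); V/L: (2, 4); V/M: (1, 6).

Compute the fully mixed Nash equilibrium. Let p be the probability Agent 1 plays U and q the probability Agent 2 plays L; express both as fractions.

p = 2/3, q = 4/9

Each player's mixing probability is pinned down by making the *other* player indifferent.
Agent 2 indifferent between L and M: p·(-1) + (1−p)·4 = p·(-2) + (1−p)·6 ⟹ 4 + (-5)p = 6 + (-8)p ⟹ p = 2/3.
Agent 1 indifferent between U and V: q·(-3) + (1−q)·5 = q·2 + (1−q)·1 ⟹ 5 + (-8)q = 1 + 1q ⟹ q = 4/9.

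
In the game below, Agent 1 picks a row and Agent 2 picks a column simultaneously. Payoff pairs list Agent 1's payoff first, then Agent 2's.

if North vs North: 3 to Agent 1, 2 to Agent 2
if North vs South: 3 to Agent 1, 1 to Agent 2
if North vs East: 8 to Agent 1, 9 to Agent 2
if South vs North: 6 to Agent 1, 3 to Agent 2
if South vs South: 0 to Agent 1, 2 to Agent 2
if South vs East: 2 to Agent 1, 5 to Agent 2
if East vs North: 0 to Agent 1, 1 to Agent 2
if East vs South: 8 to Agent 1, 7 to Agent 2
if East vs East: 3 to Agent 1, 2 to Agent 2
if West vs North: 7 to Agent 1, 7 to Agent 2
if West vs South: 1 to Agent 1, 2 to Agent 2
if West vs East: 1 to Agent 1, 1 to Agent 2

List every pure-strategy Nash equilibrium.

Find each player's best response to every opponent strategy; NE are the intersections.
Agent 1's best responses — vs North: West (payoff 7); vs South: East (payoff 8); vs East: North (payoff 8).
Agent 2's best responses — vs North: East (payoff 9); vs South: East (payoff 5); vs East: South (payoff 7); vs West: North (payoff 7).
Mutual best responses occur at (North, East), (East, South), and (West, North); at each, neither player gains by switching.

(North, East), (East, South), and (West, North)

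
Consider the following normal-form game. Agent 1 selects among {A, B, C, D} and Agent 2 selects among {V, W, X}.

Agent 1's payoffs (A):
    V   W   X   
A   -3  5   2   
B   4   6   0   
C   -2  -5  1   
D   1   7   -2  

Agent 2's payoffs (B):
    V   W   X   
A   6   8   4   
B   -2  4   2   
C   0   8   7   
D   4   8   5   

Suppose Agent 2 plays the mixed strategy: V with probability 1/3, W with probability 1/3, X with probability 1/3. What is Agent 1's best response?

B

Compute Agent 1's expected payoff from each pure strategy against the given mix.
A: (1/3)·(-3) + (1/3)·5 + (1/3)·2 = 4/3
B: (1/3)·4 + (1/3)·6 + (1/3)·0 = 10/3
C: (1/3)·(-2) + (1/3)·(-5) + (1/3)·1 = -2
D: (1/3)·1 + (1/3)·7 + (1/3)·(-2) = 2
Highest expected payoff is 10/3, from B.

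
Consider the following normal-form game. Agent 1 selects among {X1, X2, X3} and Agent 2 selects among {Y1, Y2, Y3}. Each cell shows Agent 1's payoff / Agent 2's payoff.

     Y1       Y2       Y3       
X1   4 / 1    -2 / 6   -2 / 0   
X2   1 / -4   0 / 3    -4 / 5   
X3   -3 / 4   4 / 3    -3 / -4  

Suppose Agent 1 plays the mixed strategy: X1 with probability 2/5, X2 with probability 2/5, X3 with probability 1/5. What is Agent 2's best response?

Y2

Compute Agent 2's expected payoff from each pure strategy against the given mix.
Y1: (2/5)·1 + (2/5)·(-4) + (1/5)·4 = -2/5
Y2: (2/5)·6 + (2/5)·3 + (1/5)·3 = 21/5
Y3: (2/5)·0 + (2/5)·5 + (1/5)·(-4) = 6/5
Highest expected payoff is 21/5, from Y2.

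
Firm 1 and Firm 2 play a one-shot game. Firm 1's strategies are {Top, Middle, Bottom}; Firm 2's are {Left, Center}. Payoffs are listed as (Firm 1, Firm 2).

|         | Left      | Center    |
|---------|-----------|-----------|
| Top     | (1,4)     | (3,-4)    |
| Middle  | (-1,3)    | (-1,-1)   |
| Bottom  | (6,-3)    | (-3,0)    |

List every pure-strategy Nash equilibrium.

A profile is a Nash equilibrium when each player is best-responding to the other.
Firm 1's best responses — vs Left: Bottom (payoff 6); vs Center: Top (payoff 3).
Firm 2's best responses — vs Top: Left (payoff 4); vs Middle: Left (payoff 3); vs Bottom: Center (payoff 0).
No cell has both players best-responding. For instance, Firm 1's best reply to Center is Top, but against Top Firm 2 prefers Left over Center.

No pure-strategy Nash equilibrium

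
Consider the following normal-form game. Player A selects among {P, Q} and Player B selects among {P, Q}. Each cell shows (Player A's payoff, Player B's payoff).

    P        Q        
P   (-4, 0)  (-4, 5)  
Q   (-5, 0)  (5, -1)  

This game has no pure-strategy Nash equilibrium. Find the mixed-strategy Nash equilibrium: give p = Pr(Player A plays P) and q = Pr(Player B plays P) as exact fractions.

In a mixed NE each player is indifferent between their pure strategies, so the opponent's mix sets the indifference.
Player B indifferent between P and Q: p·0 + (1−p)·0 = p·5 + (1−p)·(-1) ⟹ 0 + 0p = (-1) + 6p ⟹ p = 1/6.
Player A indifferent between P and Q: q·(-4) + (1−q)·(-4) = q·(-5) + (1−q)·5 ⟹ (-4) + 0q = 5 + (-10)q ⟹ q = 9/10.

p = 1/6, q = 9/10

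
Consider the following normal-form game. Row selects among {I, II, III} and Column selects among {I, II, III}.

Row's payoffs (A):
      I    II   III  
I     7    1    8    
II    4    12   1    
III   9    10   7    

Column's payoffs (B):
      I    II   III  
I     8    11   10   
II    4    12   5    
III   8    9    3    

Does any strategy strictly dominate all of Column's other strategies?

A strategy is strictly dominant if it gives Column a strictly higher payoff than every other strategy, against every choice by the opponent.
II strictly dominates: vs I: 11 > each of {8, 10}; vs II: 12 > each of {4, 5}; vs III: 9 > each of {8, 3}.

II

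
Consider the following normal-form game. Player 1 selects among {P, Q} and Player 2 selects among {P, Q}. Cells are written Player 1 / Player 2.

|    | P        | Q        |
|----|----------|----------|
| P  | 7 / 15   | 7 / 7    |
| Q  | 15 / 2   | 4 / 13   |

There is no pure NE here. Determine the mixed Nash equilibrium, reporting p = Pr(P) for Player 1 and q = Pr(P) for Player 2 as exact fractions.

In a mixed NE each player is indifferent between their pure strategies, so the opponent's mix sets the indifference.
Player 2 indifferent between P and Q: p·15 + (1−p)·2 = p·7 + (1−p)·13 ⟹ 2 + 13p = 13 + (-6)p ⟹ p = 11/19.
Player 1 indifferent between P and Q: q·7 + (1−q)·7 = q·15 + (1−q)·4 ⟹ 7 + 0q = 4 + 11q ⟹ q = 3/11.

p = 11/19, q = 3/11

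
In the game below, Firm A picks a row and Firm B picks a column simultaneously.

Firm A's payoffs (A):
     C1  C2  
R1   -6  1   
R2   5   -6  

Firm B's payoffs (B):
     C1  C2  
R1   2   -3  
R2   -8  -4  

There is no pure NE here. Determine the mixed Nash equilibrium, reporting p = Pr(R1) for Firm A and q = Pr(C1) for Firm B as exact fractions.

In a mixed NE each player is indifferent between their pure strategies, so the opponent's mix sets the indifference.
Firm B indifferent between C1 and C2: p·2 + (1−p)·(-8) = p·(-3) + (1−p)·(-4) ⟹ (-8) + 10p = (-4) + 1p ⟹ p = 4/9.
Firm A indifferent between R1 and R2: q·(-6) + (1−q)·1 = q·5 + (1−q)·(-6) ⟹ 1 + (-7)q = (-6) + 11q ⟹ q = 7/18.

p = 4/9, q = 7/18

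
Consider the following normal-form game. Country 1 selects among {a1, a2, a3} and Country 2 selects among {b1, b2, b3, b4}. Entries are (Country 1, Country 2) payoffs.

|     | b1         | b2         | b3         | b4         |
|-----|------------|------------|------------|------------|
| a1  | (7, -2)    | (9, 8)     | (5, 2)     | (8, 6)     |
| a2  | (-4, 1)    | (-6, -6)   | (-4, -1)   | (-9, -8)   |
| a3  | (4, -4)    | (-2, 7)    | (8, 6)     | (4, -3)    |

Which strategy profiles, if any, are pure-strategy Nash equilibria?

Check mutual best responses: a cell is a NE iff neither player can gain by unilaterally deviating.
Country 1's best responses — vs b1: a1 (payoff 7); vs b2: a1 (payoff 9); vs b3: a3 (payoff 8); vs b4: a1 (payoff 8).
Country 2's best responses — vs a1: b2 (payoff 8); vs a2: b1 (payoff 1); vs a3: b2 (payoff 7).
The only mutual best response is (a1, b2); neither player gains by switching there.

(a1, b2)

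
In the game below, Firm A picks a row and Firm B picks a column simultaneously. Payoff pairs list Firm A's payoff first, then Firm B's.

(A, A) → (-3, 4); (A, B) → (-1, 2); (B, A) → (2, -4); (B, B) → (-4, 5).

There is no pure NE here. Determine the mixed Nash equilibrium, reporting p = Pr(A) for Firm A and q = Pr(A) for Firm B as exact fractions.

In a mixed NE each player is indifferent between their pure strategies, so the opponent's mix sets the indifference.
Firm B indifferent between A and B: p·4 + (1−p)·(-4) = p·2 + (1−p)·5 ⟹ (-4) + 8p = 5 + (-3)p ⟹ p = 9/11.
Firm A indifferent between A and B: q·(-3) + (1−q)·(-1) = q·2 + (1−q)·(-4) ⟹ (-1) + (-2)q = (-4) + 6q ⟹ q = 3/8.

p = 9/11, q = 3/8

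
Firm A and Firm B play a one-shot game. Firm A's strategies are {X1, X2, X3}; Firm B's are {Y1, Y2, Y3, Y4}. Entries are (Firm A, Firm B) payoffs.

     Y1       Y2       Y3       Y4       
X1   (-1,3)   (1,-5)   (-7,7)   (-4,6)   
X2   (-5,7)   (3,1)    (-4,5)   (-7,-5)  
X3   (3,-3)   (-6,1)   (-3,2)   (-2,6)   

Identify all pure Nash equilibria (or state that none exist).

Check mutual best responses: a cell is a NE iff neither player can gain by unilaterally deviating.
Firm A's best responses — vs Y1: X3 (payoff 3); vs Y2: X2 (payoff 3); vs Y3: X3 (payoff -3); vs Y4: X3 (payoff -2).
Firm B's best responses — vs X1: Y3 (payoff 7); vs X2: Y1 (payoff 7); vs X3: Y4 (payoff 6).
The only mutual best response is (X3, Y4); neither player gains by switching there.

(X3, Y4)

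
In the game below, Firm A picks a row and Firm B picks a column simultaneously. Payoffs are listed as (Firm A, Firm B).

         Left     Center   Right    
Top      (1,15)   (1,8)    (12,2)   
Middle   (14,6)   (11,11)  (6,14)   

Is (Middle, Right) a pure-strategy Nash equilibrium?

Holding Firm B at Right: Firm A gets 6 from Middle but could get 12 by switching to Top. Firm A has a profitable deviation.

No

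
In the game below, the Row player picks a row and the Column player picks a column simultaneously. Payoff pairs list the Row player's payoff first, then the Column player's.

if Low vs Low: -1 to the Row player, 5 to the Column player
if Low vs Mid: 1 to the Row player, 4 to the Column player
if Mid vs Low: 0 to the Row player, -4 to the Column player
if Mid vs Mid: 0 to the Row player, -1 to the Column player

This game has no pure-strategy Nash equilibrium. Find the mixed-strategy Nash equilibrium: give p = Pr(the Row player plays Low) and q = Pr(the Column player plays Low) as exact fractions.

Each player's mixing probability is pinned down by making the *other* player indifferent.
The Column player indifferent between Low and Mid: p·5 + (1−p)·(-4) = p·4 + (1−p)·(-1) ⟹ (-4) + 9p = (-1) + 5p ⟹ p = 3/4.
The Row player indifferent between Low and Mid: q·(-1) + (1−q)·1 = q·0 + (1−q)·0 ⟹ 1 + (-2)q = 0 + 0q ⟹ q = 1/2.

p = 3/4, q = 1/2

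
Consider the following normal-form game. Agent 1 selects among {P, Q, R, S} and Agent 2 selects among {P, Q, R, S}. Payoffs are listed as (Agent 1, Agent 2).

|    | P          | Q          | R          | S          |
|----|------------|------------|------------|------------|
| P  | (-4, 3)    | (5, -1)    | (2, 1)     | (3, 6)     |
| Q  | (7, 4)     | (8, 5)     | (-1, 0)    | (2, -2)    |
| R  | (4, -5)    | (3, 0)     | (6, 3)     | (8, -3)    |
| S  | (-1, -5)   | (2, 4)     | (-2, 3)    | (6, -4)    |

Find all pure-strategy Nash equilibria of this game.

Find each player's best response to every opponent strategy; NE are the intersections.
Agent 1's best responses — vs P: Q (payoff 7); vs Q: Q (payoff 8); vs R: R (payoff 6); vs S: R (payoff 8).
Agent 2's best responses — vs P: S (payoff 6); vs Q: Q (payoff 5); vs R: R (payoff 3); vs S: Q (payoff 4).
Mutual best responses occur at (Q, Q) and (R, R); at each, neither player gains by switching.

(Q, Q) and (R, R)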